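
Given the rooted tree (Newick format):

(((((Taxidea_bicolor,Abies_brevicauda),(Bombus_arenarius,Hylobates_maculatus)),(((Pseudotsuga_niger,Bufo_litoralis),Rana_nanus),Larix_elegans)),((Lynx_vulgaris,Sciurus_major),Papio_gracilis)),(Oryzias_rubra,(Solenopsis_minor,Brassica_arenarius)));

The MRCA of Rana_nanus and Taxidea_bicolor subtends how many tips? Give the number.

The MRCA of Rana_nanus and Taxidea_bicolor is the node subtending (((Taxidea_bicolor,Abies_brevicauda),(Bombus_arenarius,Hylobates_maculatus)),(((Pseudotsuga_niger,Bufo_litoralis),Rana_nanus),Larix_elegans)).
That clade contains 8 terminal taxa: Abies_brevicauda, Bombus_arenarius, Bufo_litoralis, Hylobates_maculatus, Larix_elegans, Pseudotsuga_niger, Rana_nanus, Taxidea_bicolor.

8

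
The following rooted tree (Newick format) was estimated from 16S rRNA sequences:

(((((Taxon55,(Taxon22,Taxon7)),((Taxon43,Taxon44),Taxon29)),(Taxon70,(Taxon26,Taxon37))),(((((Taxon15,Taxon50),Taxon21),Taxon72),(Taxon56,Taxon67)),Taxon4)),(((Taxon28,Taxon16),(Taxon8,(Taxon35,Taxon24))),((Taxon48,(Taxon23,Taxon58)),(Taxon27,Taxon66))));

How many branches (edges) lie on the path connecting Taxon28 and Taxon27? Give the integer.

The MRCA of Taxon28 and Taxon27 is the node subtending (((Taxon28,Taxon16),(Taxon8,(Taxon35,Taxon24))),((Taxon48,(Taxon23,Taxon58)),(Taxon27,Taxon66))).
From Taxon28 up to that node: 3 branches. From Taxon27 up to the same node: 3 branches. Total: 3 + 3 = 6.

6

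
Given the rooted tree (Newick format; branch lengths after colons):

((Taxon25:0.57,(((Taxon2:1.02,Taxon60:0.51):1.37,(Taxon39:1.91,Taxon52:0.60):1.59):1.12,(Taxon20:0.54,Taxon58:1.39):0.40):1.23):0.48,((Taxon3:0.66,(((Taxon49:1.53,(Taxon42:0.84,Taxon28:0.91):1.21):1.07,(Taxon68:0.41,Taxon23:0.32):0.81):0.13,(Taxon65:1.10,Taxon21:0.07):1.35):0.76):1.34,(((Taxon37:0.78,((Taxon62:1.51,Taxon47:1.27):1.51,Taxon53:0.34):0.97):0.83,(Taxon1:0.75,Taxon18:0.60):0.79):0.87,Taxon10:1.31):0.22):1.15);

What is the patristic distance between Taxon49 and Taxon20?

The path runs Taxon49 → … → MRCA → … → Taxon20; the MRCA is the root of the tree.
Branch lengths along that path: 1.53 + 1.07 + 0.13 + 0.76 + 1.34 + 1.15 + 0.48 + 1.23 + 0.40 + 0.54 = 8.63.

8.63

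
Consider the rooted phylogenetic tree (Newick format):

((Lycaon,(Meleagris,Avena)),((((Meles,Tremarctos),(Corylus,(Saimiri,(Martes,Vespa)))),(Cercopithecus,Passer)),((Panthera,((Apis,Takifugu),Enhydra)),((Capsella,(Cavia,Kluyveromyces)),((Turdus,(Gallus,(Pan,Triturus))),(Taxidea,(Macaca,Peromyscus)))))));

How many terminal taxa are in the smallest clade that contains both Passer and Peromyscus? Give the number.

22

The MRCA of Passer and Peromyscus is the node subtending ((((Meles,Tremarctos),(Corylus,(Saimiri,(Martes,Vespa)))),(Cercopithecus,Passer)),((Panthera,((Apis,Takifugu),Enhydra)),((Capsella,(Cavia,Kluyveromyces)),((Turdus,(Gallus,(Pan,Triturus))),(Taxidea,(Macaca,Peromyscus)))))).
That clade contains 22 terminal taxa: Apis, Capsella, Cavia, Cercopithecus, Corylus, Enhydra, Gallus, Kluyveromyces, Macaca, Martes, Meles, Pan, Panthera, Passer, Peromyscus, Saimiri, Takifugu, Taxidea, Tremarctos, Triturus, Turdus, Vespa.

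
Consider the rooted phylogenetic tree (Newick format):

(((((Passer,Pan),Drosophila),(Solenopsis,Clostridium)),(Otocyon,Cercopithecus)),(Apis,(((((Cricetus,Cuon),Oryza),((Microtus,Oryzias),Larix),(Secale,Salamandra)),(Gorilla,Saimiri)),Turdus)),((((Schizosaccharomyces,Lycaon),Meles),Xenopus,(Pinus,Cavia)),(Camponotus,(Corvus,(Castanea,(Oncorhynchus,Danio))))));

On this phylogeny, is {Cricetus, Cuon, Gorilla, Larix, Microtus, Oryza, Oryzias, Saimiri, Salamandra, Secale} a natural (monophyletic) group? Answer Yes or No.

Yes

The most recent common ancestor of these taxa subtends ((((Cricetus,Cuon),Oryza),((Microtus,Oryzias),Larix),(Secale,Salamandra)),(Gorilla,Saimiri)).
That clade has exactly 10 tips — every listed taxon and nothing else — so the group is monophyletic.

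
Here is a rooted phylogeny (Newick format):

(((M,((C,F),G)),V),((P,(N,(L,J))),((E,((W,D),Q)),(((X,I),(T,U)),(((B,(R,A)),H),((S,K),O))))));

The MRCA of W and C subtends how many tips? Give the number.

The MRCA of W and C is the root, so the clade is the entire tree.
That clade contains 24 terminal taxa: A, B, C, D, E, F, G, H, I, J, K, L, M, N, O, P, Q, R, S, T, U, V, W, X.

24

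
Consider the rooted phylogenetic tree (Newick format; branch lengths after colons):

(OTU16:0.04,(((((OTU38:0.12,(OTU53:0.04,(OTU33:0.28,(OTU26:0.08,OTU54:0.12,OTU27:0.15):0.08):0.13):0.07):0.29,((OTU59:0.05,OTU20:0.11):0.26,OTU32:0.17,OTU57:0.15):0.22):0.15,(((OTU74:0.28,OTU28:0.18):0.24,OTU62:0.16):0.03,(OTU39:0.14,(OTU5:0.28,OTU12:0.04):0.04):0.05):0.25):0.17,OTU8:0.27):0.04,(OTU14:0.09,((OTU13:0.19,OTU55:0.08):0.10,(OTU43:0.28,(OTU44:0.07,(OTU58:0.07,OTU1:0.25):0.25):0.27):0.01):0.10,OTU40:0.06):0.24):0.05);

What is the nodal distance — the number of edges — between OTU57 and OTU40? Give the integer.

7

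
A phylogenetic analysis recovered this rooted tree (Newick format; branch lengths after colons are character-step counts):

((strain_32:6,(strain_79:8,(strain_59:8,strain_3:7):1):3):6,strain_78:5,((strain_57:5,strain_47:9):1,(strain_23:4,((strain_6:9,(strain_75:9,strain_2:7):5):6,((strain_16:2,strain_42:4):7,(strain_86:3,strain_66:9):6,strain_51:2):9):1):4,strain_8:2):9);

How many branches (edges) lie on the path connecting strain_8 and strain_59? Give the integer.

6

The MRCA of strain_8 and strain_59 is the root of the tree.
From strain_8 up to that node: 2 branches. From strain_59 up to the same node: 4 branches. Total: 2 + 4 = 6.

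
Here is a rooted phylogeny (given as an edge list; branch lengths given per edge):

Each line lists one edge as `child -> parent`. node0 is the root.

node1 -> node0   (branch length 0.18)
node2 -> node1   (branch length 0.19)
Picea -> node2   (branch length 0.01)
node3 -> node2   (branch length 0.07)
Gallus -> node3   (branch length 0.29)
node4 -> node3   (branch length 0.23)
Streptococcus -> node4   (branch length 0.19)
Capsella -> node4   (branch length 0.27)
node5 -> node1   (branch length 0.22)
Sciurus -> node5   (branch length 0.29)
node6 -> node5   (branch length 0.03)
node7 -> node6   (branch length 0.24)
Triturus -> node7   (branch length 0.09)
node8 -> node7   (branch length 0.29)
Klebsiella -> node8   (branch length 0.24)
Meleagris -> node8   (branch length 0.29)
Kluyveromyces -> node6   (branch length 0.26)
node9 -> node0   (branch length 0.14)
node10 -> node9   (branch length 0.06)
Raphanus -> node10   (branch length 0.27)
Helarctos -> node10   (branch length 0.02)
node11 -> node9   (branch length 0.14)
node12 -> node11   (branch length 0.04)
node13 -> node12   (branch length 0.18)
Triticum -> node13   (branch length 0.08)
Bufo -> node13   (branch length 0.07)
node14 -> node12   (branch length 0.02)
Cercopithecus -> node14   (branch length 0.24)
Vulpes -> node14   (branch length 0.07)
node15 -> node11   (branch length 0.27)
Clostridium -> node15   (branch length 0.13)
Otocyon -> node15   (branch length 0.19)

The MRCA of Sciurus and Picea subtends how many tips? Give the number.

The MRCA of Sciurus and Picea is the node subtending ((Picea,(Gallus,(Streptococcus,Capsella))),(Sciurus,((Triturus,(Klebsiella,Meleagris)),Kluyveromyces))).
That clade contains 9 terminal taxa: Capsella, Gallus, Klebsiella, Kluyveromyces, Meleagris, Picea, Sciurus, Streptococcus, Triturus.

9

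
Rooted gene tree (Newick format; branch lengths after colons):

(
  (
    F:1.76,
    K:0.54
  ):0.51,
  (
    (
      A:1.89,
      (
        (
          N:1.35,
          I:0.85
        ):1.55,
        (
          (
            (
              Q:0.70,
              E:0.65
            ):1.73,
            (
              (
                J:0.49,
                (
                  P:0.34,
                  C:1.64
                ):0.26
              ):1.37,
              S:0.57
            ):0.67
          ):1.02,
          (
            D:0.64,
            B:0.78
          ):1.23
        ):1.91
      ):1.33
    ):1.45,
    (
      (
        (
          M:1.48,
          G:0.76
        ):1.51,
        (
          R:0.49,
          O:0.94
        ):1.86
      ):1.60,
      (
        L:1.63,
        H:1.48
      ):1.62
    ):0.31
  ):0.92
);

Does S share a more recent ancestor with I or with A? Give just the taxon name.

The MRCA of S and I subtends ((N,I),(((Q,E),((J,(P,C)),S)),(D,B))) (10 taxa).
The MRCA of S and A subtends (A,((N,I),(((Q,E),((J,(P,C)),S)),(D,B)))) (11 taxa).
The first is nested inside the second, so S shares a more recent common ancestor with I.

I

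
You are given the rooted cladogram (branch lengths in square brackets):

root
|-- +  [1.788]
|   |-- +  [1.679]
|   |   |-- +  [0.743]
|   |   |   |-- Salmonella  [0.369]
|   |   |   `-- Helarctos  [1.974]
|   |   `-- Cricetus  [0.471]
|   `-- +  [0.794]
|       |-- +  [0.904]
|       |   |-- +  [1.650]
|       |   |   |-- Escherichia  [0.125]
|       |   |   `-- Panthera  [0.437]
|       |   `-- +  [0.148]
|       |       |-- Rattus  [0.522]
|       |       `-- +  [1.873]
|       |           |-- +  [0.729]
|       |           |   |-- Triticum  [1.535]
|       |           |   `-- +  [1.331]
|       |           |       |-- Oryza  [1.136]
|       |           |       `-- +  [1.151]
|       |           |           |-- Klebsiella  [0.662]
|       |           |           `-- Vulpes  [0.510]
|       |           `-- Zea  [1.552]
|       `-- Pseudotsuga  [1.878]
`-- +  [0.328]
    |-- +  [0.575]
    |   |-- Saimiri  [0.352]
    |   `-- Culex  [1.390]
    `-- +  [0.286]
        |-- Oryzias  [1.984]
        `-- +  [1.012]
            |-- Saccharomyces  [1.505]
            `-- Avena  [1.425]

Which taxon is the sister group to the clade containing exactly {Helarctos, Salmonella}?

Cricetus

The clade containing exactly {Helarctos, Salmonella} attaches to the tree at the node subtending ((Salmonella,Helarctos),Cricetus).
The other lineage descending from that same node — the sister group — is the single tip Cricetus.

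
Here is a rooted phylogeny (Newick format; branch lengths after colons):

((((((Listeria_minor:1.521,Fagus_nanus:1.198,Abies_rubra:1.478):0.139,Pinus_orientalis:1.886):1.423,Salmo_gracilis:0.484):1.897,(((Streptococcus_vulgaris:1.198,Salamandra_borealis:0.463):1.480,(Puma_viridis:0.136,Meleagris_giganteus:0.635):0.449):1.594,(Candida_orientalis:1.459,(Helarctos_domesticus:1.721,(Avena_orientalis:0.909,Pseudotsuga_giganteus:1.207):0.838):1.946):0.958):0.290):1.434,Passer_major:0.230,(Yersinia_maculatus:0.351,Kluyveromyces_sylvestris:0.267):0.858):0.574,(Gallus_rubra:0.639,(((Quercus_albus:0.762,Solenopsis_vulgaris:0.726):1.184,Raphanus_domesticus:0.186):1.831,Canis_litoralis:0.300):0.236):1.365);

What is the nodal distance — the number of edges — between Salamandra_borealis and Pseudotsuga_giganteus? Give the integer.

7

The MRCA of Salamandra_borealis and Pseudotsuga_giganteus is the node subtending (((Streptococcus_vulgaris,Salamandra_borealis),(Puma_viridis,Meleagris_giganteus)),(Candida_orientalis,(Helarctos_domesticus,(Avena_orientalis,Pseudotsuga_giganteus)))).
From Salamandra_borealis up to that node: 3 branches. From Pseudotsuga_giganteus up to the same node: 4 branches. Total: 3 + 4 = 7.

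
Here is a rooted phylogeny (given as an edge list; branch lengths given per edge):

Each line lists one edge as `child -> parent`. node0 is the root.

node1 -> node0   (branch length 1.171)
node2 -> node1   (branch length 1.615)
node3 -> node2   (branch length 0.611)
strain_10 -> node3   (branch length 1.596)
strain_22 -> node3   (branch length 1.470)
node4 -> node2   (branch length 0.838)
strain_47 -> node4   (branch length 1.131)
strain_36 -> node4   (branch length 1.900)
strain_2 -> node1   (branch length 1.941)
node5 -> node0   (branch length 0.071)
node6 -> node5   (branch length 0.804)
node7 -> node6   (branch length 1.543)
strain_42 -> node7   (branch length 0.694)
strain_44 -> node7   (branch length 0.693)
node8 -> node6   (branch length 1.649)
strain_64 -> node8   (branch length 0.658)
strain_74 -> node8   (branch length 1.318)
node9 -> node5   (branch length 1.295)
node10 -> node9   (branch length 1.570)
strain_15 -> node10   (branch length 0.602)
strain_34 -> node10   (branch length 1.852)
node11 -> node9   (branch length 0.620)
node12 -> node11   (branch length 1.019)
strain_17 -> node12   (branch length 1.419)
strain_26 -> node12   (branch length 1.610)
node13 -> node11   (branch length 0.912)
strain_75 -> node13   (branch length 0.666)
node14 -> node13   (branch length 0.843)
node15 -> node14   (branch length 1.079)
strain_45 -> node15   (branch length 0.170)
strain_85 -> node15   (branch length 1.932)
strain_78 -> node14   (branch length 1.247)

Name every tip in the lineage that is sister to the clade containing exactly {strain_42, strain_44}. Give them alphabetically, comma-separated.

The clade containing exactly {strain_42, strain_44} attaches to the tree at the node subtending ((strain_42,strain_44),(strain_64,strain_74)).
The other lineage descending from that same node — the sister group — is (strain_64,strain_74); its 2 tips in alphabetical order are the answer.

strain_64, strain_74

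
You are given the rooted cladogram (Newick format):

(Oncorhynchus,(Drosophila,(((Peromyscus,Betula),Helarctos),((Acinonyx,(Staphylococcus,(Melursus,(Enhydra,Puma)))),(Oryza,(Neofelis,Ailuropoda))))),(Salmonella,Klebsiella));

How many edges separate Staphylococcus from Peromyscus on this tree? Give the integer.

The MRCA of Staphylococcus and Peromyscus is the node subtending (((Peromyscus,Betula),Helarctos),((Acinonyx,(Staphylococcus,(Melursus,(Enhydra,Puma)))),(Oryza,(Neofelis,Ailuropoda)))).
From Staphylococcus up to that node: 4 branches. From Peromyscus up to the same node: 3 branches. Total: 4 + 3 = 7.

7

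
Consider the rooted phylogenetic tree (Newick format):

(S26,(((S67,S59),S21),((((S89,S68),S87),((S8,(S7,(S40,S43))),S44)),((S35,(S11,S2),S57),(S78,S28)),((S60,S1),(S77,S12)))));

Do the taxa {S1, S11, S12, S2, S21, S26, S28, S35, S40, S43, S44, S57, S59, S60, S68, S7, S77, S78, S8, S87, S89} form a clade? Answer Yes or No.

No

The MRCA of the listed taxa is the root, so the smallest clade containing them is the whole tree.
That clade also contains S67, which is not in the proposed group, so the group is not monophyletic.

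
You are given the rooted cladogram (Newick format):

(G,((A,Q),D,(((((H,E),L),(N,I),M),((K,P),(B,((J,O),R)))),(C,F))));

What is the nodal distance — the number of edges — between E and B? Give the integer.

7

The MRCA of E and B is the node subtending ((((H,E),L),(N,I),M),((K,P),(B,((J,O),R)))).
From E up to that node: 4 branches. From B up to the same node: 3 branches. Total: 4 + 3 = 7.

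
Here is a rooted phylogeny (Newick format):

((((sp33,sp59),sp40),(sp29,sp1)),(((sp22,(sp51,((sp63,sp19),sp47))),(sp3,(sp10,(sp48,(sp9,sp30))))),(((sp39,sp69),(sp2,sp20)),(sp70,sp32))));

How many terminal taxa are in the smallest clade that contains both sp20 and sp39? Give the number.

4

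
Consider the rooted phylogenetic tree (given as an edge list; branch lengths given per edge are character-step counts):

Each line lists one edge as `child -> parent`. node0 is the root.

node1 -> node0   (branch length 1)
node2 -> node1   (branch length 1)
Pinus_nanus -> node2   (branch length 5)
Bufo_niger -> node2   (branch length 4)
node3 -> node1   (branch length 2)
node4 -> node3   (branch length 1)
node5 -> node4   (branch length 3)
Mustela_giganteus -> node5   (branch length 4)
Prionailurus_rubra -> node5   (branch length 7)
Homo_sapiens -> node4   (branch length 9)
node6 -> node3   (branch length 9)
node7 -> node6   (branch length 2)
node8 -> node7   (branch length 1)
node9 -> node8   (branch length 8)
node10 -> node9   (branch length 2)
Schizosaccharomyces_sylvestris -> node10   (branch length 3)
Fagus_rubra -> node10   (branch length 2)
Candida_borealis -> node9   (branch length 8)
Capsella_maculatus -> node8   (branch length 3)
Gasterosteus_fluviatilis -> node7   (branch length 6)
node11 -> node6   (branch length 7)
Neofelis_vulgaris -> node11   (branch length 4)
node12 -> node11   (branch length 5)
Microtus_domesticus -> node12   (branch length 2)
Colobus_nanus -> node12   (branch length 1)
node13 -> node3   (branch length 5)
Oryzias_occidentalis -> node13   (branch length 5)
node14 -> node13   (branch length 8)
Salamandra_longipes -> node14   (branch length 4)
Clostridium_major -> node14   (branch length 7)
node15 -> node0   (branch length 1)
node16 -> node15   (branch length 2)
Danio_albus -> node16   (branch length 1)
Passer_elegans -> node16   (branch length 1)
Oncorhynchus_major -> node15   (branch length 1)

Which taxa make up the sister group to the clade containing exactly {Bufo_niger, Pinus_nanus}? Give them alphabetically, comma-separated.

Candida_borealis, Capsella_maculatus, Clostridium_major, Colobus_nanus, Fagus_rubra, Gasterosteus_fluviatilis, Homo_sapiens, Microtus_domesticus, Mustela_giganteus, Neofelis_vulgaris, Oryzias_occidentalis, Prionailurus_rubra, Salamandra_longipes, Schizosaccharomyces_sylvestris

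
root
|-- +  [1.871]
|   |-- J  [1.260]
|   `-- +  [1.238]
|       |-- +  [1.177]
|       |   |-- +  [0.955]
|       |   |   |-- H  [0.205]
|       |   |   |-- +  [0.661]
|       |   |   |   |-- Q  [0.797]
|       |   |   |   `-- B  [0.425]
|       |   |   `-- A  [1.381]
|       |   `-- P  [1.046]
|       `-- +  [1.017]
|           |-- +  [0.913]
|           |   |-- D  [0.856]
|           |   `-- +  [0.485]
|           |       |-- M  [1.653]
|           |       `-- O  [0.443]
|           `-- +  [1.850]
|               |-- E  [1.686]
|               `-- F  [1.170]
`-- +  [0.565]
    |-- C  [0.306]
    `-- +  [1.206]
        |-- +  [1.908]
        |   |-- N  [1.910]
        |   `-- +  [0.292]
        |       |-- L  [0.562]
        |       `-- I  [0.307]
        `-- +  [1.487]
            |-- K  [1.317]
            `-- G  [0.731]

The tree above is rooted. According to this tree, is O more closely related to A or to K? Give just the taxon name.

The MRCA of O and A subtends (((H,(Q,B),A),P),((D,(M,O)),(E,F))) (10 taxa).
The MRCA of O and K is the root, subtending the entire tree (17 taxa).
The first is nested inside the second, so O shares a more recent common ancestor with A.

A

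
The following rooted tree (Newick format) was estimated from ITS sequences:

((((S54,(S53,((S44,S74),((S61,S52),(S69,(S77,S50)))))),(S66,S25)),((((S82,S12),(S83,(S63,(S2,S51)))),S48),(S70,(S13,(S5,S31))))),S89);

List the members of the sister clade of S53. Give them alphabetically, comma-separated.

S44, S50, S52, S61, S69, S74, S77

S53 attaches to the tree at the node subtending (S53,((S44,S74),((S61,S52),(S69,(S77,S50))))).
The other lineage descending from that same node — the sister group — is ((S44,S74),((S61,S52),(S69,(S77,S50)))); its 7 tips in alphabetical order are the answer.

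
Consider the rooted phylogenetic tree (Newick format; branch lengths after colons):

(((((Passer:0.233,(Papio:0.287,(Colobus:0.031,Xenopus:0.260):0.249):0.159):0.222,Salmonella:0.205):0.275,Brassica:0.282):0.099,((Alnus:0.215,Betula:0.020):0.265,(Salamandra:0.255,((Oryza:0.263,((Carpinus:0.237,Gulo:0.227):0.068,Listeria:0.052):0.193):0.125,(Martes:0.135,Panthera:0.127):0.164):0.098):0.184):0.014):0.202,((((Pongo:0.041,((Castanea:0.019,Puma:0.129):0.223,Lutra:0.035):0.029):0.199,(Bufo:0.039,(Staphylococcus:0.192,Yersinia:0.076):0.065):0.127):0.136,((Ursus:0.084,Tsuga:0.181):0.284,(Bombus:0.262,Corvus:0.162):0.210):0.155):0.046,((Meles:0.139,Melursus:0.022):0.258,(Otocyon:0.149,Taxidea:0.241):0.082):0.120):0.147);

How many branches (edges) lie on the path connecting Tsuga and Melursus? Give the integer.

7

The MRCA of Tsuga and Melursus is the node subtending ((((Pongo,((Castanea,Puma),Lutra)),(Bufo,(Staphylococcus,Yersinia))),((Ursus,Tsuga),(Bombus,Corvus))),((Meles,Melursus),(Otocyon,Taxidea))).
From Tsuga up to that node: 4 branches. From Melursus up to the same node: 3 branches. Total: 4 + 3 = 7.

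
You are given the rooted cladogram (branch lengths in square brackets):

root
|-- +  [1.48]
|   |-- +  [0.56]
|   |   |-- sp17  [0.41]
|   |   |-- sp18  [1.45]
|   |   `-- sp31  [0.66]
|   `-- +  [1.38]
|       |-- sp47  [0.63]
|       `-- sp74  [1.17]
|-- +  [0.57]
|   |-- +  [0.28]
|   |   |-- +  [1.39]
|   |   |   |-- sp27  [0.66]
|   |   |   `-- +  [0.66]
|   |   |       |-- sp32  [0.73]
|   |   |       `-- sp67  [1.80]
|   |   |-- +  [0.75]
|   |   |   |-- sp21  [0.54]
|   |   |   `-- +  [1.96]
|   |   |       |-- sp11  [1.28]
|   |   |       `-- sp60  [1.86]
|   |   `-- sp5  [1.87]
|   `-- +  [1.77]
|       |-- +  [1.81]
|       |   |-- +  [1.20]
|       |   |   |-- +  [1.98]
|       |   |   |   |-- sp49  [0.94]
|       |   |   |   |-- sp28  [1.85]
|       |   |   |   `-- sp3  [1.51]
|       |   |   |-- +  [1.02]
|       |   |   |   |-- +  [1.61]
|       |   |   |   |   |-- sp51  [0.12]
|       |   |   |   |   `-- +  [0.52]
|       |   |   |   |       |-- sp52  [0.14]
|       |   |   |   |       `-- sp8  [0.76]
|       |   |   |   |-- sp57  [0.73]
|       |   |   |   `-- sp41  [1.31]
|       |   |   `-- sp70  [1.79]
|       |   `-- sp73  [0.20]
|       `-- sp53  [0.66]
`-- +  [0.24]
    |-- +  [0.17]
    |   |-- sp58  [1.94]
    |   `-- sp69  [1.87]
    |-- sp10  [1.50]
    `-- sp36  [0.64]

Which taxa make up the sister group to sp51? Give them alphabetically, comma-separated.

sp52, sp8

sp51 attaches to the tree at the node subtending (sp51,(sp52,sp8)).
The other lineage descending from that same node — the sister group — is (sp52,sp8); its 2 tips in alphabetical order are the answer.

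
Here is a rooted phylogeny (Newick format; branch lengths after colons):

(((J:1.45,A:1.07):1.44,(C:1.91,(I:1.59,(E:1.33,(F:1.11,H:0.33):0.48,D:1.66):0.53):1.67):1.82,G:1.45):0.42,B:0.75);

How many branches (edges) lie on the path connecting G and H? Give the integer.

6

The MRCA of G and H is the node subtending ((J,A),(C,(I,(E,(F,H),D))),G).
From G up to that node: 1 branch. From H up to the same node: 5 branches. Total: 1 + 5 = 6.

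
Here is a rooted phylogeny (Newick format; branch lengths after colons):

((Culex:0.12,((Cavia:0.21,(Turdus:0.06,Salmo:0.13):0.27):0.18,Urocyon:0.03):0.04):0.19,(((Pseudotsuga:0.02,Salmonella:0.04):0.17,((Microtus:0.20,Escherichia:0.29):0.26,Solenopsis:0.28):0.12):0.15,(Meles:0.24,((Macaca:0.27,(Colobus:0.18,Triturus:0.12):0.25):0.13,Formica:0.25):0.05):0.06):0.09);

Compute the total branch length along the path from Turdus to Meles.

The path runs Turdus → … → MRCA → … → Meles; the MRCA is the root of the tree.
Branch lengths along that path: 0.06 + 0.27 + 0.18 + 0.04 + 0.19 + 0.09 + 0.06 + 0.24 = 1.13.

1.13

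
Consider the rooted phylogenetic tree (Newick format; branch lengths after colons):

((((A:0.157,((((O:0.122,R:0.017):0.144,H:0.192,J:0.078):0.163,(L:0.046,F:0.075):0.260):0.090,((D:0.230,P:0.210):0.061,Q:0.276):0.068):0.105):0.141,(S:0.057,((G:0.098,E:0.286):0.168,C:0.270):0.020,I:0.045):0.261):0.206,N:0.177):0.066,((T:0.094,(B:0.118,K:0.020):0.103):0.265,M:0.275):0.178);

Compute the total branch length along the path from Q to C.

The path runs Q → … → MRCA → … → C; the MRCA is the node subtending ((A,((((O,R),H,J),(L,F)),((D,P),Q))),(S,((G,E),C),I)).
Branch lengths along that path: 0.276 + 0.068 + 0.105 + 0.141 + 0.261 + 0.020 + 0.270 = 1.141.

1.141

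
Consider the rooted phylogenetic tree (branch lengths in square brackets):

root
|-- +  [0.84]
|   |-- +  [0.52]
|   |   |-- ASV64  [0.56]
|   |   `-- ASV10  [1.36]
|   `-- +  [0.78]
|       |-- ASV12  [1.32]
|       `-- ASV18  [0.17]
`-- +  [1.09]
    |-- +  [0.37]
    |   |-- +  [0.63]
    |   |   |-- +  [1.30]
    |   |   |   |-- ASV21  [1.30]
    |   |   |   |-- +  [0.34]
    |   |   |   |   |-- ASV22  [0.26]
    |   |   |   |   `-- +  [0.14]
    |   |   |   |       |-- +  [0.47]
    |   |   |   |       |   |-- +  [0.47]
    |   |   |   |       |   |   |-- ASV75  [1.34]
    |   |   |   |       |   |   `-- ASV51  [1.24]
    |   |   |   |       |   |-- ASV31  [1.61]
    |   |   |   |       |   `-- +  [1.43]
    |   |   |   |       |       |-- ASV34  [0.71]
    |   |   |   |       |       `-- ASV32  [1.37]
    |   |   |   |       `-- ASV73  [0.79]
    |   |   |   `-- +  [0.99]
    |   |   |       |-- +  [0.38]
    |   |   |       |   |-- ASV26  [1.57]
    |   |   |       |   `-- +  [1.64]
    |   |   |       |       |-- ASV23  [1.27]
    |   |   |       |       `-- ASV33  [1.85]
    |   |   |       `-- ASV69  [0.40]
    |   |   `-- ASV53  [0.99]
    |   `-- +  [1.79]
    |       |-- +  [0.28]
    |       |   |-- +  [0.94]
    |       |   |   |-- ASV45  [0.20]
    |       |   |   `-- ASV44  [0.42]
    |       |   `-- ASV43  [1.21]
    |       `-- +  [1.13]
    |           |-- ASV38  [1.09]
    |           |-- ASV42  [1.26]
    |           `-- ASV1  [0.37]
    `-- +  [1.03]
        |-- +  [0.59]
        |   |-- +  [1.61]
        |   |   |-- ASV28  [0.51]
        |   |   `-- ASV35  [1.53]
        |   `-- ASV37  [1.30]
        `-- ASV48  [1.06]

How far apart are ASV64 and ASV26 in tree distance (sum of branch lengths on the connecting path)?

8.25

The path runs ASV64 → … → MRCA → … → ASV26; the MRCA is the root of the tree.
Branch lengths along that path: 0.56 + 0.52 + 0.84 + 1.09 + 0.37 + 0.63 + 1.30 + 0.99 + 0.38 + 1.57 = 8.25.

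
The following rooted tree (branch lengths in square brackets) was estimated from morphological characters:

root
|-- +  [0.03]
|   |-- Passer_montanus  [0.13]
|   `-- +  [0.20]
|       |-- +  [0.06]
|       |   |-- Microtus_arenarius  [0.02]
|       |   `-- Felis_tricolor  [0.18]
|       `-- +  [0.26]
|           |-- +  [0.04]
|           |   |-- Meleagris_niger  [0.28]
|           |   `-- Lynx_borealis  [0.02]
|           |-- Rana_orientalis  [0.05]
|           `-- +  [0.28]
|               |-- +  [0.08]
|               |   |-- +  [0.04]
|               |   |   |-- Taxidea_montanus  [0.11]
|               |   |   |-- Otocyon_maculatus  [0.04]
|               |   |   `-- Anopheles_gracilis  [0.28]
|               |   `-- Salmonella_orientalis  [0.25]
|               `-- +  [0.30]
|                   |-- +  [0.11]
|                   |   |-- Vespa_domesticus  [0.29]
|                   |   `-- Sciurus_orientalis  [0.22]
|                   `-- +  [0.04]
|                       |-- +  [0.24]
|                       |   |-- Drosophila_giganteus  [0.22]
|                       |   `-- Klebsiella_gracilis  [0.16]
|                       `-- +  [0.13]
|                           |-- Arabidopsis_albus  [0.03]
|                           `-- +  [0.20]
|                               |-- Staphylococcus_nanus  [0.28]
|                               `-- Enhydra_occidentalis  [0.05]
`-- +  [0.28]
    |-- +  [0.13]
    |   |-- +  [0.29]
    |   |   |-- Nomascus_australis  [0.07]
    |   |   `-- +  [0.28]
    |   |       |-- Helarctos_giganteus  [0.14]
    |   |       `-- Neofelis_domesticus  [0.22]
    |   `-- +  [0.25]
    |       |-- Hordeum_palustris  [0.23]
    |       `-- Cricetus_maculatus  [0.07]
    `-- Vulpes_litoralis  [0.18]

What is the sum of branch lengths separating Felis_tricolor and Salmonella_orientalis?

The path runs Felis_tricolor → … → MRCA → … → Salmonella_orientalis; the MRCA is the node subtending ((Microtus_arenarius,Felis_tricolor),((Meleagris_niger,Lynx_borealis),Rana_orientalis,(((Taxidea_montanus,Otocyon_maculatus,Anopheles_gracilis),Salmonella_orientalis),((Vespa_domesticus,Sciurus_orientalis),((Drosophila_giganteus,Klebsiella_gracilis),(Arabidopsis_albus,(Staphylococcus_nanus,Enhydra_occidentalis))))))).
Branch lengths along that path: 0.18 + 0.06 + 0.26 + 0.28 + 0.08 + 0.25 = 1.11.

1.11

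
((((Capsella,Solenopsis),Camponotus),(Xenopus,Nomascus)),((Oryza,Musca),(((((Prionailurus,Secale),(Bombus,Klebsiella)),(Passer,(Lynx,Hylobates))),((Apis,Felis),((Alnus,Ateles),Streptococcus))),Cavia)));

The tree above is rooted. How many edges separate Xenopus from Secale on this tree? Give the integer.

The MRCA of Xenopus and Secale is the root of the tree.
From Xenopus up to that node: 3 branches. From Secale up to the same node: 7 branches. Total: 3 + 7 = 10.

10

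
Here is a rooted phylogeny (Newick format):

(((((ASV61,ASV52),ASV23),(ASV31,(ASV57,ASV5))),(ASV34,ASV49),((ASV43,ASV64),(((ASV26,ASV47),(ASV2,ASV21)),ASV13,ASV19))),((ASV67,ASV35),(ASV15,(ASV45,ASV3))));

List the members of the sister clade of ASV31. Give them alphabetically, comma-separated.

ASV31 attaches to the tree at the node subtending (ASV31,(ASV57,ASV5)).
The other lineage descending from that same node — the sister group — is (ASV57,ASV5); its 2 tips in alphabetical order are the answer.

ASV5, ASV57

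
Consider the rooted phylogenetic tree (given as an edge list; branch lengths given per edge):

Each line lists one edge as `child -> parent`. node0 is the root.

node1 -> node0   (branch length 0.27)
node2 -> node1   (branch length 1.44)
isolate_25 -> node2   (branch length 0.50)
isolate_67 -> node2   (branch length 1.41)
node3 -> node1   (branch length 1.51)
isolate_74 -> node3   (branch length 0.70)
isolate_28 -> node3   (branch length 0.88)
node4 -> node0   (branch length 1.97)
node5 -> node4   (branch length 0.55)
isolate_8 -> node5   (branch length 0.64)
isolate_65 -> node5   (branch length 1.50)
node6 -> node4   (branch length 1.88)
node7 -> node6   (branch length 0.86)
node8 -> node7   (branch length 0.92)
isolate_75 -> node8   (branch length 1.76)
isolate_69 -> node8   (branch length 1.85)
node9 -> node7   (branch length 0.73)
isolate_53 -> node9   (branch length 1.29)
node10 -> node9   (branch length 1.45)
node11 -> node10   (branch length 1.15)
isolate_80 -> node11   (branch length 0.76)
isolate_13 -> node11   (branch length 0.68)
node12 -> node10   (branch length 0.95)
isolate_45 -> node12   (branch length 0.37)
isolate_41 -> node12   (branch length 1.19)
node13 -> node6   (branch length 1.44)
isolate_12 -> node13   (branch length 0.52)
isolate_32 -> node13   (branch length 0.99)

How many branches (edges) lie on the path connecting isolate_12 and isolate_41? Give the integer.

The MRCA of isolate_12 and isolate_41 is the node subtending (((isolate_75,isolate_69),(isolate_53,((isolate_80,isolate_13),(isolate_45,isolate_41)))),(isolate_12,isolate_32)).
From isolate_12 up to that node: 2 branches. From isolate_41 up to the same node: 5 branches. Total: 2 + 5 = 7.

7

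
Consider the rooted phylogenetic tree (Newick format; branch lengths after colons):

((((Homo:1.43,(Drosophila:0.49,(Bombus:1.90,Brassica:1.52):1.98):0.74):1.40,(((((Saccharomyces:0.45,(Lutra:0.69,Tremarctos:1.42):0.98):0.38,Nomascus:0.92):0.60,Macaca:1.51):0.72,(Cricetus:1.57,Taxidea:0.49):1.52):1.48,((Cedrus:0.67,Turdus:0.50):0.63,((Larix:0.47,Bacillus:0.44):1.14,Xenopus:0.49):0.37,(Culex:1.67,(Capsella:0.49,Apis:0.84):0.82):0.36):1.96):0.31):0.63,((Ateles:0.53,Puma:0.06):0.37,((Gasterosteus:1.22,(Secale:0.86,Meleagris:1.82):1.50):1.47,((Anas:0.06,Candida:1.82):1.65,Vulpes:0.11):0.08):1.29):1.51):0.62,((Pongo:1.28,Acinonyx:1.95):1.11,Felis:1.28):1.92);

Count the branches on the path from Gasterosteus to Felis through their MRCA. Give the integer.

The MRCA of Gasterosteus and Felis is the root of the tree.
From Gasterosteus up to that node: 5 branches. From Felis up to the same node: 2 branches. Total: 5 + 2 = 7.

7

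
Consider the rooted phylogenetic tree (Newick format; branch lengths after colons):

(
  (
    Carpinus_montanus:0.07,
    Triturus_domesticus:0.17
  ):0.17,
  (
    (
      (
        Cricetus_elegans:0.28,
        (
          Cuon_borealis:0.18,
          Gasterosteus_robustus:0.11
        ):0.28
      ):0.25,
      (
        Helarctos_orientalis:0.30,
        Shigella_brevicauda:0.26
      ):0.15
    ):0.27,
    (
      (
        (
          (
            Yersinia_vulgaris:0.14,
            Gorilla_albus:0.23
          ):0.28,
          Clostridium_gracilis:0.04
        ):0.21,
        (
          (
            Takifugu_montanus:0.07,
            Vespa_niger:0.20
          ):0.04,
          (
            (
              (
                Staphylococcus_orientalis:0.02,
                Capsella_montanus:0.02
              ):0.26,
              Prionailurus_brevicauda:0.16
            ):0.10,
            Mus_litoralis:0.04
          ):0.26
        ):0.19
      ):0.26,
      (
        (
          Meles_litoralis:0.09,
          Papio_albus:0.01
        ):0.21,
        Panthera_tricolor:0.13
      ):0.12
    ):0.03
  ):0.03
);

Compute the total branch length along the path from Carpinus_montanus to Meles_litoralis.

The path runs Carpinus_montanus → … → MRCA → … → Meles_litoralis; the MRCA is the root of the tree.
Branch lengths along that path: 0.07 + 0.17 + 0.03 + 0.03 + 0.12 + 0.21 + 0.09 = 0.72.

0.72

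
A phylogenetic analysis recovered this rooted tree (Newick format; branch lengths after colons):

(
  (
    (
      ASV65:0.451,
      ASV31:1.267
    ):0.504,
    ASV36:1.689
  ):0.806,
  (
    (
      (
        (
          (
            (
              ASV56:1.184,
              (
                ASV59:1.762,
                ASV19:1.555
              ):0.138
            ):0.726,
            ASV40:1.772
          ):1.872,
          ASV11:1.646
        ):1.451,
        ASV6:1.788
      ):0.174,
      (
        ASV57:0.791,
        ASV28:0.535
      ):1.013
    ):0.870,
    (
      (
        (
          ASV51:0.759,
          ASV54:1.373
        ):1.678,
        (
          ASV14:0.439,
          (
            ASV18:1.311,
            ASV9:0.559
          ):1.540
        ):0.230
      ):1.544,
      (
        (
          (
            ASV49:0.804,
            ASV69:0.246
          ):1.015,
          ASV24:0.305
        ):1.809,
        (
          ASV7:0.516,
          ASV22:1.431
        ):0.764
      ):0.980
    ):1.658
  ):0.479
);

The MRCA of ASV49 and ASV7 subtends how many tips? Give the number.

5

The MRCA of ASV49 and ASV7 is the node subtending (((ASV49,ASV69),ASV24),(ASV7,ASV22)).
That clade contains 5 terminal taxa: ASV22, ASV24, ASV49, ASV69, ASV7.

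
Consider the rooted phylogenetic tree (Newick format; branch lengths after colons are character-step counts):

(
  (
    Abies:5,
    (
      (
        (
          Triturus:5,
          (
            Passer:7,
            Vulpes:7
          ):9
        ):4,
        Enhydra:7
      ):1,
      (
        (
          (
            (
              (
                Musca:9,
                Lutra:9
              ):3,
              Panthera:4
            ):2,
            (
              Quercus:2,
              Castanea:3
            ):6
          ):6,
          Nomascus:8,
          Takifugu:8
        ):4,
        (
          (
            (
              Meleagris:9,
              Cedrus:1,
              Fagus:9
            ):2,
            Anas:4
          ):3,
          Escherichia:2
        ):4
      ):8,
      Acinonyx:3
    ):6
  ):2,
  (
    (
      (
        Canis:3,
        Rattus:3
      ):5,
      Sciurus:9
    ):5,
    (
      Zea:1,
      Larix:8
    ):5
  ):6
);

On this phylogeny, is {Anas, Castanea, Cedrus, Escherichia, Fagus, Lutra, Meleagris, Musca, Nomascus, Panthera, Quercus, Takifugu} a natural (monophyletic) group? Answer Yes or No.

The most recent common ancestor of these taxa subtends (((((Musca,Lutra),Panthera),(Quercus,Castanea)),Nomascus,Takifugu),(((Meleagris,Cedrus,Fagus),Anas),Escherichia)).
That clade has exactly 12 tips — every listed taxon and nothing else — so the group is monophyletic.

Yes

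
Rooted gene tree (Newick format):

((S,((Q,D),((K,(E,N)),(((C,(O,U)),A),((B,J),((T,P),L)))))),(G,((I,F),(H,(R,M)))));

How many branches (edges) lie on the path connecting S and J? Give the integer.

7

The MRCA of S and J is the node subtending (S,((Q,D),((K,(E,N)),(((C,(O,U)),A),((B,J),((T,P),L)))))).
From S up to that node: 1 branch. From J up to the same node: 6 branches. Total: 1 + 6 = 7.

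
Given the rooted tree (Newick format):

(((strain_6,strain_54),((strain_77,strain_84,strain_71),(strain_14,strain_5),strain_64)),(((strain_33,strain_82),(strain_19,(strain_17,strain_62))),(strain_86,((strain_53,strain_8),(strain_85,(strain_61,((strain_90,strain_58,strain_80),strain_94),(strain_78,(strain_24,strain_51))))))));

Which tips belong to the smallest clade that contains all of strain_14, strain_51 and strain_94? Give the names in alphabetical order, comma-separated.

strain_14, strain_17, strain_19, strain_24, strain_33, strain_5, strain_51, strain_53, strain_54, strain_58, strain_6, strain_61, strain_62, strain_64, strain_71, strain_77, strain_78, strain_8, strain_80, strain_82, strain_84, strain_85, strain_86, strain_90, strain_94

Tracing strain_14: it sits inside (strain_14,strain_5).
Tracing strain_51: it sits inside (strain_24,strain_51).
Tracing strain_94: it sits inside ((strain_90,strain_58,strain_80),strain_94).
The smallest clade enclosing all 3 is the whole tree (their MRCA is the root), so the answer is all 25 tips in alphabetical order.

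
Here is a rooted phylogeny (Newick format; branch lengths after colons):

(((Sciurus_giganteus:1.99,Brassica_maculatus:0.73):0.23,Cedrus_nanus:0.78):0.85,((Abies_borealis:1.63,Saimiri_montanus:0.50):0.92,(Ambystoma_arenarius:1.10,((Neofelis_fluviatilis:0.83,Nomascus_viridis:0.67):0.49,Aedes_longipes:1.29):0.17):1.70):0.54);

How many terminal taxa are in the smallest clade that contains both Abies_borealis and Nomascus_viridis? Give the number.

The MRCA of Abies_borealis and Nomascus_viridis is the node subtending ((Abies_borealis,Saimiri_montanus),(Ambystoma_arenarius,((Neofelis_fluviatilis,Nomascus_viridis),Aedes_longipes))).
That clade contains 6 terminal taxa: Abies_borealis, Aedes_longipes, Ambystoma_arenarius, Neofelis_fluviatilis, Nomascus_viridis, Saimiri_montanus.

6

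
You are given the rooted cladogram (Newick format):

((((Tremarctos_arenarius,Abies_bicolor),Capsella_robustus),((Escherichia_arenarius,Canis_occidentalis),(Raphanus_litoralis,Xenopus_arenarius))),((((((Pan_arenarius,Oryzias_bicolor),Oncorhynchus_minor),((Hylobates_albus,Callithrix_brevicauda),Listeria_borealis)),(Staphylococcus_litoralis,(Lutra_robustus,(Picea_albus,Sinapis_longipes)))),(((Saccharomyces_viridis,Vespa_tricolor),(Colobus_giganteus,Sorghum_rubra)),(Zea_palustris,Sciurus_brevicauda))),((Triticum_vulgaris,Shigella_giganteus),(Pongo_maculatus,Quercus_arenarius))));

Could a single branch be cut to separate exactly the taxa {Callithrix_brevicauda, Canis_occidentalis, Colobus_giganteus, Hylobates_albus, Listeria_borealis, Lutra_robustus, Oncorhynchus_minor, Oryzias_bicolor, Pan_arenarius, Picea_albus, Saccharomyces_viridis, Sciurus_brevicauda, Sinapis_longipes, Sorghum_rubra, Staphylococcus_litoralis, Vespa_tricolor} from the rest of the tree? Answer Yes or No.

No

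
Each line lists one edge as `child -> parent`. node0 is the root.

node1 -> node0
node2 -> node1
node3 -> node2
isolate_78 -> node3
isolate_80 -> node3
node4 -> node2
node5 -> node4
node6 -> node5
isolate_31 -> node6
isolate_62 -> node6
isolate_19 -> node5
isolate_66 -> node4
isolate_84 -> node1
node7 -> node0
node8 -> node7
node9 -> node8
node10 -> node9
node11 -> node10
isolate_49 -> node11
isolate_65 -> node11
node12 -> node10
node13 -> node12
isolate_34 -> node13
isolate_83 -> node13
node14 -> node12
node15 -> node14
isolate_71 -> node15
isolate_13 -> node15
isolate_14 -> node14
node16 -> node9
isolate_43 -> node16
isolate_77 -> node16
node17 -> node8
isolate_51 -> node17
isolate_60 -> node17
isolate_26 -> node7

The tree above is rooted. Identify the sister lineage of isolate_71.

isolate_13

isolate_71 attaches to the tree at the node subtending (isolate_71,isolate_13).
The other lineage descending from that same node — the sister group — is the single tip isolate_13.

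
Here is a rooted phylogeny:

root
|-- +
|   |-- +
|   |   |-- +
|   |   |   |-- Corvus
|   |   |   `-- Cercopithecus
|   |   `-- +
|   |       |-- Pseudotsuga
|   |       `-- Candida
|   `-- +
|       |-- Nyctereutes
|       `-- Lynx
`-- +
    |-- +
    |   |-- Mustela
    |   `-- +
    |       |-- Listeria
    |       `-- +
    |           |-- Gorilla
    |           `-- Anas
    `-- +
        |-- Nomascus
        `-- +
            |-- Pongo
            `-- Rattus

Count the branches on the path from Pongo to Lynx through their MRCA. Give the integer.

7

The MRCA of Pongo and Lynx is the root of the tree.
From Pongo up to that node: 4 branches. From Lynx up to the same node: 3 branches. Total: 4 + 3 = 7.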